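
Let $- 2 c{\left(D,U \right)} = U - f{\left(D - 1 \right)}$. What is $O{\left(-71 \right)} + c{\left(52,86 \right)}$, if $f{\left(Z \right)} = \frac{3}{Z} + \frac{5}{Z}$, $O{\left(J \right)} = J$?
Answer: $- \frac{5810}{51} \approx -113.92$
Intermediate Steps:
$f{\left(Z \right)} = \frac{8}{Z}$
$c{\left(D,U \right)} = \frac{4}{-1 + D} - \frac{U}{2}$ ($c{\left(D,U \right)} = - \frac{U - \frac{8}{D - 1}}{2} = - \frac{U - \frac{8}{-1 + D}}{2} = \frac{4}{-1 + D} - \frac{U}{2}$)
$O{\left(-71 \right)} + c{\left(52,86 \right)} = -71 + \frac{8 - 86 \left(-1 + 52\right)}{2 \left(-1 + 52\right)} = -71 + \frac{8 - 86 \cdot 51}{2 \cdot 51} = -71 + \frac{1}{2} \cdot \frac{1}{51} \left(8 - 4386\right) = -71 + \frac{1}{2} \cdot \frac{1}{51} \left(-4378\right) = -71 - \frac{2189}{51} = - \frac{5810}{51}$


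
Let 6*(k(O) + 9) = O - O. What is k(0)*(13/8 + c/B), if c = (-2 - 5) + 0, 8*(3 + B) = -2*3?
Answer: -1257/40 ≈ -31.425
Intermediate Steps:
B = -15/4 (B = -3 + (-2*3)/8 = -3 + (⅛)*(-6) = -3 - ¾ = -15/4 ≈ -3.7500)
c = -7 (c = -7 + 0 = -7)
k(O) = -9 (k(O) = -9 + (O - O)/6 = -9 + (⅙)*0 = -9 + 0 = -9)
k(0)*(13/8 + c/B) = -9*(13/8 - 7/(-15/4)) = -9*(13*(⅛) - 7*(-4/15)) = -9*(13/8 + 28/15) = -9*419/120 = -1257/40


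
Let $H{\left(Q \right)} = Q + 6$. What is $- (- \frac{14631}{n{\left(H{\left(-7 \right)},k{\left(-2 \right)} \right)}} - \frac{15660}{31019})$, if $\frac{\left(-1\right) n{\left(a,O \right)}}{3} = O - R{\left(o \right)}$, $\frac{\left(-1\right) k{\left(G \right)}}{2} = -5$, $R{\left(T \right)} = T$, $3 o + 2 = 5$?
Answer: $- \frac{151138723}{279171} \approx -541.38$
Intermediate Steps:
$H{\left(Q \right)} = 6 + Q$
$o = 1$ ($o = - \frac{2}{3} + \frac{1}{3} \cdot 5 = - \frac{2}{3} + \frac{5}{3} = 1$)
$k{\left(G \right)} = 10$ ($k{\left(G \right)} = \left(-2\right) \left(-5\right) = 10$)
$n{\left(a,O \right)} = 3 - 3 O$ ($n{\left(a,O \right)} = - 3 \left(O - 1\right) = - 3 \left(-1 + O\right) = 3 - 3 O$)
$- (- \frac{14631}{n{\left(H{\left(-7 \right)},k{\left(-2 \right)} \right)}} - \frac{15660}{31019}) = - (- \frac{14631}{3 - 30} - \frac{15660}{31019}) = - (- \frac{14631}{-27} - \frac{15660}{31019}) = - (\left(-14631\right) \left(- \frac{1}{27}\right) - \frac{15660}{31019}) = - (\frac{4877}{9} - \frac{15660}{31019}) = \left(-1\right) \frac{151138723}{279171} = - \frac{151138723}{279171}$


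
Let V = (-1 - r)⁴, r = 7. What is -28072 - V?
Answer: -32168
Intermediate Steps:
V = 4096 (V = (-1 - 1*7)⁴ = (-1 - 7)⁴ = (-8)⁴ = 4096)
-28072 - V = -28072 - 1*4096 = -28072 - 4096 = -32168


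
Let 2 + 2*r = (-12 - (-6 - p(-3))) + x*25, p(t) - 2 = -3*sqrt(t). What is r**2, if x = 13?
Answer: 50867/2 - 957*I*sqrt(3)/2 ≈ 25434.0 - 828.79*I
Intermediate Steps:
p(t) = 2 - 3*sqrt(t)
r = 319/2 - 3*I*sqrt(3)/2 (r = -1 + ((-12 - (-6 - (2 - 3*I*sqrt(3)))) + 13*25)/2 = -1 + ((-12 - (-6 - (2 - 3*I*sqrt(3)))) + 325)/2 = -1 + ((-12 - (-6 + (-2 + 3*I*sqrt(3)))) + 325)/2 = -1 + ((-12 - (-8 + 3*I*sqrt(3))) + 325)/2 = -1 + ((-12 + (8 - 3*I*sqrt(3))) + 325)/2 = -1 + ((-4 - 3*I*sqrt(3)) + 325)/2 = -1 + (321 - 3*I*sqrt(3))/2 = -1 + (321/2 - 3*I*sqrt(3)/2) = 319/2 - 3*I*sqrt(3)/2 ≈ 159.5 - 2.5981*I)
r**2 = (319/2 - 3*I*sqrt(3)/2)**2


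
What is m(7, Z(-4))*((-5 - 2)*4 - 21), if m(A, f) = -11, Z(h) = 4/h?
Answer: 539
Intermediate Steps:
m(7, Z(-4))*((-5 - 2)*4 - 21) = -11*((-5 - 2)*4 - 21) = -11*(-7*4 - 21) = -11*(-28 - 21) = -11*(-49) = 539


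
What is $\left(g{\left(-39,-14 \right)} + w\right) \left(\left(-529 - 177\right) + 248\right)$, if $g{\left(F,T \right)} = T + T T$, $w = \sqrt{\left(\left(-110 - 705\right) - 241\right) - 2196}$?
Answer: $-83356 - 916 i \sqrt{813} \approx -83356.0 - 26118.0 i$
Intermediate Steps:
$w = 2 i \sqrt{813}$ ($w = \sqrt{\left(-815 - 241\right) - 2196} = \sqrt{-1056 - 2196} = \sqrt{-3252} = 2 i \sqrt{813} \approx 57.026 i$)
$g{\left(F,T \right)} = T + T^{2}$
$\left(g{\left(-39,-14 \right)} + w\right) \left(\left(-529 - 177\right) + 248\right) = \left(- 14 \left(1 - 14\right) + 2 i \sqrt{813}\right) \left(\left(-529 - 177\right) + 248\right) = \left(\left(-14\right) \left(-13\right) + 2 i \sqrt{813}\right) \left(-706 + 248\right) = \left(182 + 2 i \sqrt{813}\right) \left(-458\right) = -83356 - 916 i \sqrt{813}$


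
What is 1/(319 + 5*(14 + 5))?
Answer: 1/414 ≈ 0.0024155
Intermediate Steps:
1/(319 + 5*(14 + 5)) = 1/(319 + 5*19) = 1/(319 + 95) = 1/414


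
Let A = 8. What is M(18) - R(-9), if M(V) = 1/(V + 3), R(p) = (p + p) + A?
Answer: 211/21 ≈ 10.048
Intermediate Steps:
R(p) = 8 + 2*p (R(p) = (p + p) + 8 = 2*p + 8 = 8 + 2*p)
M(V) = 1/(3 + V)
M(18) - R(-9) = 1/(3 + 18) - (8 + 2*(-9)) = 1/21 - (8 - 18) = 1/21 - 1*(-10) = 1/21 + 10 = 211/21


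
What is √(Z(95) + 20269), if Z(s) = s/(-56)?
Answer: √15889566/28 ≈ 142.36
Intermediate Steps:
Z(s) = -s/56 (Z(s) = s*(-1/56) = -s/56)
√(Z(95) + 20269) = √(-1/56*95 + 20269) = √(-95/56 + 20269) = √(1134969/56) = √15889566/28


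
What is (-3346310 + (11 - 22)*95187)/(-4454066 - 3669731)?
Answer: 399397/738527 ≈ 0.54080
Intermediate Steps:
(-3346310 + (11 - 22)*95187)/(-4454066 - 3669731) = (-3346310 - 11*95187)/(-8123797) = (-3346310 - 1047057)*(-1/8123797) = -4393367*(-1/8123797) = 399397/738527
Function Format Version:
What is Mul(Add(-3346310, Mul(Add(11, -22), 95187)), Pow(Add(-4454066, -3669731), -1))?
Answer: Rational(399397, 738527) ≈ 0.54080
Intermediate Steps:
Mul(Add(-3346310, Mul(Add(11, -22), 95187)), Pow(Add(-4454066, -3669731), -1)) = Mul(Add(-3346310, Mul(-11, 95187)), Pow(-8123797, -1)) = Mul(Add(-3346310, -1047057), Rational(-1, 8123797)) = Mul(-4393367, Rational(-1, 8123797)) = Rational(399397, 738527)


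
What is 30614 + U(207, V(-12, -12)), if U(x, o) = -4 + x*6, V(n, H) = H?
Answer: 31852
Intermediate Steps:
U(x, o) = -4 + 6*x
30614 + U(207, V(-12, -12)) = 30614 + (-4 + 6*207) = 30614 + (-4 + 1242) = 30614 + 1238 = 31852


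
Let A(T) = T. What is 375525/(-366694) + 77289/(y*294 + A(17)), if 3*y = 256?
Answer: 18913857441/9205852870 ≈ 2.0545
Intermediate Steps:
y = 256/3 (y = (1/3)*256 = 256/3 ≈ 85.333)
375525/(-366694) + 77289/(y*294 + A(17)) = 375525/(-366694) + 77289/((256/3)*294 + 17) = 375525*(-1/366694) + 77289/(25088 + 17) = -375525/366694 + 77289/25105 = 18913857441/9205852870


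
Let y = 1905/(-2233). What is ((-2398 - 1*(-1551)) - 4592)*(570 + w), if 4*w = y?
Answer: -3954413295/1276 ≈ -3.0991e+6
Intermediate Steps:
y = -1905/2233 (y = 1905*(-1/2233) = -1905/2233 ≈ -0.85311)
w = -1905/8932 (w = (¼)*(-1905/2233) = -1905/8932 ≈ -0.21328)
((-2398 - 1*(-1551)) - 4592)*(570 + w) = ((-2398 - 1*(-1551)) - 4592)*(570 - 1905/8932) = ((-2398 + 1551) - 4592)*(5089335/8932) = (-847 - 4592)*(5089335/8932) = -5439*5089335/8932 = -3954413295/1276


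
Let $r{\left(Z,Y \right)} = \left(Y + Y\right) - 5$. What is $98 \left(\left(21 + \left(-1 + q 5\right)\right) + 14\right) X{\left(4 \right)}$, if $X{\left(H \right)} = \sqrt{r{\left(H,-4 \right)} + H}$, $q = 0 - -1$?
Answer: $11466 i \approx 11466.0 i$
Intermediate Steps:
$r{\left(Z,Y \right)} = -5 + 2 Y$ ($r{\left(Z,Y \right)} = 2 Y - 5 = -5 + 2 Y$)
$q = 1$ ($q = 0 + 1 = 1$)
$X{\left(H \right)} = \sqrt{-13 + H}$ ($X{\left(H \right)} = \sqrt{\left(-5 + 2 \left(-4\right)\right) + H} = \sqrt{\left(-5 - 8\right) + H} = \sqrt{-13 + H}$)
$98 \left(\left(21 + \left(-1 + q 5\right)\right) + 14\right) X{\left(4 \right)} = 98 \left(\left(21 + \left(-1 + 1 \cdot 5\right)\right) + 14\right) \sqrt{-13 + 4} = 98 \left(\left(21 + \left(-1 + 5\right)\right) + 14\right) \sqrt{-9} = 98 \left(\left(21 + 4\right) + 14\right) 3 i = 98 \left(25 + 14\right) 3 i = 98 \cdot 39 \cdot 3 i = 3822 \cdot 3 i = 11466 i$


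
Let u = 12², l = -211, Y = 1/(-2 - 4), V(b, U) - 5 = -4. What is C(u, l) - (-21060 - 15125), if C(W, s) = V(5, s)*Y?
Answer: 217109/6 ≈ 36185.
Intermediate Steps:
V(b, U) = 1 (V(b, U) = 5 - 4 = 1)
Y = -⅙ (Y = 1/(-6) = -⅙ ≈ -0.16667)
u = 144
C(W, s) = -⅙ (C(W, s) = 1*(-⅙) = -⅙)
C(u, l) - (-21060 - 15125) = -⅙ - (-21060 - 15125) = -⅙ - 1*(-36185) = -⅙ + 36185 = 217109/6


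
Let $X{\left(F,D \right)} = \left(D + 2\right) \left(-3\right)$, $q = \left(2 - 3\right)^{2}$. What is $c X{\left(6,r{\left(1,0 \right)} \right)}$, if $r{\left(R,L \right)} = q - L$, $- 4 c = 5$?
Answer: $\frac{45}{4} \approx 11.25$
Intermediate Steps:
$c = - \frac{5}{4}$ ($c = \left(- \frac{1}{4}\right) 5 = - \frac{5}{4} \approx -1.25$)
$q = 1$ ($q = \left(2 - 3\right)^{2} = \left(-1\right)^{2} = 1$)
$r{\left(R,L \right)} = 1 - L$
$X{\left(F,D \right)} = -6 - 3 D$ ($X{\left(F,D \right)} = \left(2 + D\right) \left(-3\right) = -6 - 3 D$)
$c X{\left(6,r{\left(1,0 \right)} \right)} = - \frac{5 \left(-6 - 3 \left(1 - 0\right)\right)}{4} = - \frac{5 \left(-6 - 3 \left(1 + 0\right)\right)}{4} = - \frac{5 \left(-6 - 3\right)}{4} = \left(- \frac{5}{4}\right) \left(-9\right) = \frac{45}{4}$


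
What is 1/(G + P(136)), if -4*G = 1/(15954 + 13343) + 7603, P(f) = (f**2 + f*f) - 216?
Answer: 29297/1021740199 ≈ 2.8674e-5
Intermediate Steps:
P(f) = -216 + 2*f**2 (P(f) = (f**2 + f**2) - 216 = 2*f**2 - 216 = -216 + 2*f**2)
G = -55686273/29297 (G = -(1/(15954 + 13343) + 7603)/4 = -(1/29297 + 7603)/4 = -1/4*222745092/29297 = -55686273/29297 ≈ -1900.8)
1/(G + P(136)) = 1/(-55686273/29297 + (-216 + 2*136**2)) = 1/(-55686273/29297 + (-216 + 2*18496)) = 1/(-55686273/29297 + (-216 + 36992)) = 1/(-55686273/29297 + 36776) = 1/(1021740199/29297) = 29297/1021740199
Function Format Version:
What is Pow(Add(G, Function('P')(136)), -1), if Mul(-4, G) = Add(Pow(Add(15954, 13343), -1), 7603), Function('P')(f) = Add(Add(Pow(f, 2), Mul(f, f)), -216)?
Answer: Rational(29297, 1021740199) ≈ 2.8674e-5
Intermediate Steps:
Function('P')(f) = Add(-216, Mul(2, Pow(f, 2))) (Function('P')(f) = Add(Add(Pow(f, 2), Pow(f, 2)), -216) = Add(Mul(2, Pow(f, 2)), -216) = Add(-216, Mul(2, Pow(f, 2))))
G = Rational(-55686273, 29297) (G = Mul(Rational(-1, 4), Add(Pow(Add(15954, 13343), -1), 7603)) = Mul(Rational(-1, 4), Add(Pow(29297, -1), 7603)) = Mul(Rational(-1, 4), Add(Rational(1, 29297), 7603)) = Mul(Rational(-1, 4), Rational(222745092, 29297)) = Rational(-55686273, 29297) ≈ -1900.8)
Pow(Add(G, Function('P')(136)), -1) = Pow(Add(Rational(-55686273, 29297), Add(-216, Mul(2, Pow(136, 2)))), -1) = Pow(Add(Rational(-55686273, 29297), Add(-216, Mul(2, 18496))), -1) = Pow(Add(Rational(-55686273, 29297), Add(-216, 36992)), -1) = Pow(Add(Rational(-55686273, 29297), 36776), -1) = Pow(Rational(1021740199, 29297), -1) = Rational(29297, 1021740199)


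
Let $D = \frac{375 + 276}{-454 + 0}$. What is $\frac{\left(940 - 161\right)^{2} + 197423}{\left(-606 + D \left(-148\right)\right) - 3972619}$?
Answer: $- \frac{182567928}{901873901} \approx -0.20243$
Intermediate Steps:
$D = - \frac{651}{454}$ ($D = \frac{651}{-454} = 651 \left(- \frac{1}{454}\right) = - \frac{651}{454} \approx -1.4339$)
$\frac{\left(940 - 161\right)^{2} + 197423}{\left(-606 + D \left(-148\right)\right) - 3972619} = \frac{\left(940 - 161\right)^{2} + 197423}{\left(-606 - - \frac{48174}{227}\right) - 3972619} = \frac{779^{2} + 197423}{\left(-606 + \frac{48174}{227}\right) - 3972619} = \frac{606841 + 197423}{- \frac{89388}{227} - 3972619} = \frac{804264}{- \frac{901873901}{227}} = 804264 \left(- \frac{227}{901873901}\right) = - \frac{182567928}{901873901}$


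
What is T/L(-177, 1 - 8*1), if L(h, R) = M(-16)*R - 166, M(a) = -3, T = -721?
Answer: 721/145 ≈ 4.9724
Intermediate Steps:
L(h, R) = -166 - 3*R (L(h, R) = -3*R - 166 = -166 - 3*R)
T/L(-177, 1 - 8*1) = -721/(-166 - 3*(1 - 8*1)) = -721/(-166 - 3*(1 - 8)) = -721/(-166 - 3*(-7)) = -721/(-166 + 21) = -721/(-145) = -721*(-1/145) = 721/145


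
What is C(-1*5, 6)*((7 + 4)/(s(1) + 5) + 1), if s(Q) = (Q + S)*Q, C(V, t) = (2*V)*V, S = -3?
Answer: 700/3 ≈ 233.33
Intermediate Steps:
C(V, t) = 2*V²
s(Q) = Q*(-3 + Q) (s(Q) = (Q - 3)*Q = (-3 + Q)*Q = Q*(-3 + Q))
C(-1*5, 6)*((7 + 4)/(s(1) + 5) + 1) = (2*(-1*5)²)*((7 + 4)/(1*(-3 + 1) + 5) + 1) = (2*(-5)²)*(11/(1*(-2) + 5) + 1) = (2*25)*(11/(-2 + 5) + 1) = 50*(11/3 + 1) = 50*(14/3) = 700/3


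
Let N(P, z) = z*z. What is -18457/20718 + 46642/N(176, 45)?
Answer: 103217059/4661550 ≈ 22.142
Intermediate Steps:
N(P, z) = z²
-18457/20718 + 46642/N(176, 45) = -18457/20718 + 46642/(45²) = -18457*1/20718 + 46642/2025 = -18457/20718 + 46642*(1/2025) = -18457/20718 + 46642/2025 = 103217059/4661550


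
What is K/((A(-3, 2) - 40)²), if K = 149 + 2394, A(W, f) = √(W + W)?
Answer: 2543/(40 - I*√6)² ≈ 1.5716 + 0.19321*I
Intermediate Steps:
A(W, f) = √2*√W (A(W, f) = √(2*W) = √2*√W)
K = 2543
K/((A(-3, 2) - 40)²) = 2543/((√2*√(-3) - 40)²) = 2543/((√2*(I*√3) - 40)²) = 2543/((I*√6 - 40)²) = 2543/((-40 + I*√6)²) = 2543/(-40 + I*√6)²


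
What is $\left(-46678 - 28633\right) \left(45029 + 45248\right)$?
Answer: $-6798851147$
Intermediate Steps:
$\left(-46678 - 28633\right) \left(45029 + 45248\right) = \left(-75311\right) 90277 = -6798851147$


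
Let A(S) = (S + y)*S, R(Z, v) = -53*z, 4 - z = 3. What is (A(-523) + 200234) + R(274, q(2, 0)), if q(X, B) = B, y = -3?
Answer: 475279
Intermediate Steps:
z = 1 (z = 4 - 1*3 = 4 - 3 = 1)
R(Z, v) = -53 (R(Z, v) = -53*1 = -53)
A(S) = S*(-3 + S) (A(S) = (S - 3)*S = (-3 + S)*S = S*(-3 + S))
(A(-523) + 200234) + R(274, q(2, 0)) = (-523*(-3 - 523) + 200234) - 53 = (-523*(-526) + 200234) - 53 = (275098 + 200234) - 53 = 475332 - 53 = 475279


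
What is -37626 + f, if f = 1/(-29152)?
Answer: -1096873153/29152 ≈ -37626.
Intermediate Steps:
f = -1/29152 ≈ -3.4303e-5
-37626 + f = -37626 - 1/29152 = -1096873153/29152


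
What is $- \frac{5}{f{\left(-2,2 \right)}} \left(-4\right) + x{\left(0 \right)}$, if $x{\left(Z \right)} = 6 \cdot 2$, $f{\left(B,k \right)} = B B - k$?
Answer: $22$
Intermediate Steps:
$f{\left(B,k \right)} = B^{2} - k$
$x{\left(Z \right)} = 12$
$- \frac{5}{f{\left(-2,2 \right)}} \left(-4\right) + x{\left(0 \right)} = - \frac{5}{\left(-2\right)^{2} - 2} \left(-4\right) + 12 = - \frac{5}{4 - 2} \left(-4\right) + 12 = - \frac{5}{2} \left(-4\right) + 12 = \left(-5\right) \frac{1}{2} \left(-4\right) + 12 = \left(- \frac{5}{2}\right) \left(-4\right) + 12 = 10 + 12 = 22$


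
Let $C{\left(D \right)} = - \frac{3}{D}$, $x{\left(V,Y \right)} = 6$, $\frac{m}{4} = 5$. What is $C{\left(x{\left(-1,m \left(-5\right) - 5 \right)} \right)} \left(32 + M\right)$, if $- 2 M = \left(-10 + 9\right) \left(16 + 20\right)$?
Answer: $-25$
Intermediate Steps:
$m = 20$ ($m = 4 \cdot 5 = 20$)
$M = 18$ ($M = - \frac{\left(-10 + 9\right) \left(16 + 20\right)}{2} = - \frac{\left(-1\right) 36}{2} = \left(- \frac{1}{2}\right) \left(-36\right) = 18$)
$C{\left(x{\left(-1,m \left(-5\right) - 5 \right)} \right)} \left(32 + M\right) = - \frac{3}{6} \left(32 + 18\right) = \left(-3\right) \frac{1}{6} \cdot 50 = \left(- \frac{1}{2}\right) 50 = -25$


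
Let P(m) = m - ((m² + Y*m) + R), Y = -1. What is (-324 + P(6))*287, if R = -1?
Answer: -99589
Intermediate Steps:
P(m) = 1 - m² + 2*m (P(m) = m - ((m² - m) - 1) = m - (-1 + m² - m) = m + (1 + m - m²) = 1 - m² + 2*m)
(-324 + P(6))*287 = (-324 + (1 - 1*6² + 2*6))*287 = (-324 + (1 - 1*36 + 12))*287 = (-324 + (1 - 36 + 12))*287 = (-324 - 23)*287 = -347*287 = -99589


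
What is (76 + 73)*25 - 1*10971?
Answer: -7246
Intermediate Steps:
(76 + 73)*25 - 1*10971 = 149*25 - 10971 = 3725 - 10971 = -7246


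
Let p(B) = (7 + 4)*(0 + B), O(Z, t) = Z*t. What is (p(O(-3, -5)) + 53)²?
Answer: 47524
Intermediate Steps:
p(B) = 11*B
(p(O(-3, -5)) + 53)² = (11*(-3*(-5)) + 53)² = (11*15 + 53)² = (165 + 53)² = 218² = 47524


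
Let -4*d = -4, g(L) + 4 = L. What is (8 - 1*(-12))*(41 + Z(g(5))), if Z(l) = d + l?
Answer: 860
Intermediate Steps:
g(L) = -4 + L
d = 1 (d = -1/4*(-4) = 1)
Z(l) = 1 + l
(8 - 1*(-12))*(41 + Z(g(5))) = (8 - 1*(-12))*(41 + (1 + (-4 + 5))) = (8 + 12)*(41 + (1 + 1)) = 20*(41 + 2) = 20*43 = 860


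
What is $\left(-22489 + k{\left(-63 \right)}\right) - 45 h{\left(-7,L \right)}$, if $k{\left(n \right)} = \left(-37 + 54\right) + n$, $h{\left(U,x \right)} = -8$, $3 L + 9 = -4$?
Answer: $-22175$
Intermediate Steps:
$L = - \frac{13}{3}$ ($L = -3 + \frac{1}{3} \left(-4\right) = -3 - \frac{4}{3} = - \frac{13}{3} \approx -4.3333$)
$k{\left(n \right)} = 17 + n$
$\left(-22489 + k{\left(-63 \right)}\right) - 45 h{\left(-7,L \right)} = \left(-22489 + \left(17 - 63\right)\right) - -360 = \left(-22489 - 46\right) + 360 = -22535 + 360 = -22175$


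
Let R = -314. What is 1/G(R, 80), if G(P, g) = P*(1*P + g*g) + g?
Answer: -1/1910924 ≈ -5.2331e-7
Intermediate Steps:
G(P, g) = g + P*(P + g²) (G(P, g) = P*(P + g²) + g = g + P*(P + g²))
1/G(R, 80) = 1/(80 + (-314)² - 314*80²) = 1/(80 + 98596 - 314*6400) = 1/(80 + 98596 - 2009600) = 1/(-1910924) = -1/1910924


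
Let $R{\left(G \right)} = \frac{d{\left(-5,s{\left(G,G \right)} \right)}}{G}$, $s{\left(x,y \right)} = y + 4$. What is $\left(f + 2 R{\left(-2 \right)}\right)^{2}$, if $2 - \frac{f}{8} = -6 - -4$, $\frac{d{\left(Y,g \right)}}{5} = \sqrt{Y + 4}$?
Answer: $999 - 320 i \approx 999.0 - 320.0 i$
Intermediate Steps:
$s{\left(x,y \right)} = 4 + y$
$d{\left(Y,g \right)} = 5 \sqrt{4 + Y}$ ($d{\left(Y,g \right)} = 5 \sqrt{Y + 4} = 5 \sqrt{4 + Y}$)
$f = 32$ ($f = 16 - 8 \left(-6 - -4\right) = 16 - 8 \left(-6 + 4\right) = 16 - -16 = 16 + 16 = 32$)
$R{\left(G \right)} = \frac{5 i}{G}$ ($R{\left(G \right)} = \frac{5 \sqrt{4 - 5}}{G} = \frac{5 \sqrt{-1}}{G} = \frac{5 i}{G}$)
$\left(f + 2 R{\left(-2 \right)}\right)^{2} = \left(32 + 2 \frac{5 i}{-2}\right)^{2} = \left(32 + 2 \cdot 5 i \left(- \frac{1}{2}\right)\right)^{2} = \left(32 + 2 \left(- \frac{5 i}{2}\right)\right)^{2} = \left(32 - 5 i\right)^{2}$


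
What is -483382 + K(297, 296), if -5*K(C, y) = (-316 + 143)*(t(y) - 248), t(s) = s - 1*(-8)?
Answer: -2407222/5 ≈ -4.8144e+5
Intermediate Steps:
t(s) = 8 + s (t(s) = s + 8 = 8 + s)
K(C, y) = -8304 + 173*y/5 (K(C, y) = -(-316 + 143)*((8 + y) - 248)/5 = -(-173)*(-240 + y)/5 = -(41520 - 173*y)/5 = -8304 + 173*y/5)
-483382 + K(297, 296) = -483382 + (-8304 + (173/5)*296) = -483382 + (-8304 + 51208/5) = -483382 + 9688/5 = -2407222/5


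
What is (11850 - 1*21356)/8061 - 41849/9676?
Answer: -429324845/77998236 ≈ -5.5043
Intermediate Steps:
(11850 - 1*21356)/8061 - 41849/9676 = (11850 - 21356)*(1/8061) - 41849*1/9676 = -9506*1/8061 - 41849/9676 = -9506/8061 - 41849/9676 = -429324845/77998236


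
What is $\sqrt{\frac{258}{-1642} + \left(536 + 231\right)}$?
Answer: $\frac{\sqrt{516883538}}{821} \approx 27.692$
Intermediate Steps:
$\sqrt{\frac{258}{-1642} + \left(536 + 231\right)} = \sqrt{258 \left(- \frac{1}{1642}\right) + 767} = \sqrt{- \frac{129}{821} + 767} = \sqrt{\frac{629578}{821}} = \frac{\sqrt{516883538}}{821}$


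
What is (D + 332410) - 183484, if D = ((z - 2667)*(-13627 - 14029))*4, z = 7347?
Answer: -517571394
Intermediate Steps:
D = -517720320 (D = ((7347 - 2667)*(-13627 - 14029))*4 = (4680*(-27656))*4 = -129430080*4 = -517720320)
(D + 332410) - 183484 = (-517720320 + 332410) - 183484 = -517387910 - 183484 = -517571394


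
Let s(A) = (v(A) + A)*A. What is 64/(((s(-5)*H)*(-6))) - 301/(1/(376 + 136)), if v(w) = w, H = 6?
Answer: -34675208/225 ≈ -1.5411e+5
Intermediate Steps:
s(A) = 2*A² (s(A) = (A + A)*A = (2*A)*A = 2*A²)
64/(((s(-5)*H)*(-6))) - 301/(1/(376 + 136)) = 64/((((2*(-5)²)*6)*(-6))) - 301/(1/(376 + 136)) = 64/((((2*25)*6)*(-6))) - 301/(1/512) = 64/(((50*6)*(-6))) - 301/1/512 = 64/((300*(-6))) - 301*512 = 64/(-1800) - 154112 = 64*(-1/1800) - 154112 = -8/225 - 154112 = -34675208/225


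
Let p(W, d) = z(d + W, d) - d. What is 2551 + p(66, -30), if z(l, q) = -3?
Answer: 2578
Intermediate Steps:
p(W, d) = -3 - d
2551 + p(66, -30) = 2551 + (-3 - 1*(-30)) = 2551 + (-3 + 30) = 2551 + 27 = 2578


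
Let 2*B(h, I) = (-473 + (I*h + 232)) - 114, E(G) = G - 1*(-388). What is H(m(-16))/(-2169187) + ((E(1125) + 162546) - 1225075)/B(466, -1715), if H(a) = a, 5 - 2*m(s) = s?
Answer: 3068717221841/1156241746610 ≈ 2.6540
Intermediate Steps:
m(s) = 5/2 - s/2
E(G) = 388 + G (E(G) = G + 388 = 388 + G)
B(h, I) = -355/2 + I*h/2 (B(h, I) = ((-473 + (I*h + 232)) - 114)/2 = ((-473 + (232 + I*h)) - 114)/2 = ((-241 + I*h) - 114)/2 = (-355 + I*h)/2 = -355/2 + I*h/2)
H(m(-16))/(-2169187) + ((E(1125) + 162546) - 1225075)/B(466, -1715) = (5/2 - 1/2*(-16))/(-2169187) + (((388 + 1125) + 162546) - 1225075)/(-355/2 + (1/2)*(-1715)*466) = (5/2 + 8)*(-1/2169187) + ((1513 + 162546) - 1225075)/(-355/2 - 399595) = (21/2)*(-1/2169187) + (164059 - 1225075)/(-799545/2) = -21/4338374 - 1061016*(-2/799545) = -21/4338374 + 707344/266515 = 3068717221841/1156241746610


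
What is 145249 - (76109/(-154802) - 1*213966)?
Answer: 3271016267/9106 ≈ 3.5922e+5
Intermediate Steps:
145249 - (76109/(-154802) - 1*213966) = 145249 - (76109*(-1/154802) - 213966) = 145249 - (-4477/9106 - 213966) = 145249 - 1*(-1948378873/9106) = 145249 + 1948378873/9106 = 3271016267/9106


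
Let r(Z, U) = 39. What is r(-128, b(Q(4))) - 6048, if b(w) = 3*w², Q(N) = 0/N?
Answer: -6009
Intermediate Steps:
Q(N) = 0
r(-128, b(Q(4))) - 6048 = 39 - 6048 = -6009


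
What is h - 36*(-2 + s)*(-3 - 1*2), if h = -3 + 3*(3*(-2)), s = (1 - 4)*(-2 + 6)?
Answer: -2541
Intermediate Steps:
s = -12 (s = -3*4 = -12)
h = -21 (h = -3 + 3*(-6) = -3 - 18 = -21)
h - 36*(-2 + s)*(-3 - 1*2) = -21 - 36*(-2 - 12)*(-3 - 1*2) = -21 - (-504)*(-3 - 2) = -21 - (-504)*(-5) = -21 - 36*70 = -21 - 2520 = -2541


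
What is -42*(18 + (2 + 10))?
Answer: -1260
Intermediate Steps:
-42*(18 + (2 + 10)) = -42*(18 + 12) = -42*30 = -1260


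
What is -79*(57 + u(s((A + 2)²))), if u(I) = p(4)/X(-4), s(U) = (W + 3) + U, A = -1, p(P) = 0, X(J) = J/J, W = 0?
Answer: -4503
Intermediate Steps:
X(J) = 1
s(U) = 3 + U (s(U) = (0 + 3) + U = 3 + U)
u(I) = 0 (u(I) = 0/1 = 0*1 = 0)
-79*(57 + u(s((A + 2)²))) = -79*(57 + 0) = -79*57 = -4503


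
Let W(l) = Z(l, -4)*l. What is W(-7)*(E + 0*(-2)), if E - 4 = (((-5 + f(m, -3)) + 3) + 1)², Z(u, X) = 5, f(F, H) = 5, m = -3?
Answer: -700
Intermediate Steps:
E = 20 (E = 4 + (((-5 + 5) + 3) + 1)² = 4 + ((0 + 3) + 1)² = 4 + (3 + 1)² = 4 + 4² = 4 + 16 = 20)
W(l) = 5*l
W(-7)*(E + 0*(-2)) = (5*(-7))*(20 + 0*(-2)) = -35*(20 + 0) = -35*20 = -700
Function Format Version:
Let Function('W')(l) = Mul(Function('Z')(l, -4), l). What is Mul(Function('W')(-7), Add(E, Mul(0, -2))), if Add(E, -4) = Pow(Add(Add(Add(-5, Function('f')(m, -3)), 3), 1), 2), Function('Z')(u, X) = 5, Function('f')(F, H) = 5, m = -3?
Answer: -700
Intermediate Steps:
E = 20 (E = Add(4, Pow(Add(Add(Add(-5, 5), 3), 1), 2)) = Add(4, Pow(Add(Add(0, 3), 1), 2)) = Add(4, Pow(Add(3, 1), 2)) = Add(4, Pow(4, 2)) = Add(4, 16) = 20)
Function('W')(l) = Mul(5, l)
Mul(Function('W')(-7), Add(E, Mul(0, -2))) = Mul(Mul(5, -7), Add(20, Mul(0, -2))) = Mul(-35, Add(20, 0)) = Mul(-35, 20) = -700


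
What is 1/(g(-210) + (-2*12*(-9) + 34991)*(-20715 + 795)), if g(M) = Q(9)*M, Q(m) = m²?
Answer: -1/701340450 ≈ -1.4258e-9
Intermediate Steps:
g(M) = 81*M (g(M) = 9²*M = 81*M)
1/(g(-210) + (-2*12*(-9) + 34991)*(-20715 + 795)) = 1/(81*(-210) + (-2*12*(-9) + 34991)*(-20715 + 795)) = 1/(-17010 + (-24*(-9) + 34991)*(-19920)) = 1/(-17010 + (216 + 34991)*(-19920)) = 1/(-17010 + 35207*(-19920)) = 1/(-17010 - 701323440) = 1/(-701340450) = -1/701340450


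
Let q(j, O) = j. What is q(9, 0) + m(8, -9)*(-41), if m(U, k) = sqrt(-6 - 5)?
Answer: 9 - 41*I*sqrt(11) ≈ 9.0 - 135.98*I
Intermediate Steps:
m(U, k) = I*sqrt(11) (m(U, k) = sqrt(-11) = I*sqrt(11))
q(9, 0) + m(8, -9)*(-41) = 9 + (I*sqrt(11))*(-41) = 9 - 41*I*sqrt(11)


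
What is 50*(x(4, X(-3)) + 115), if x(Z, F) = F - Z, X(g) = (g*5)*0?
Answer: 5550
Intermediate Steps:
X(g) = 0 (X(g) = (5*g)*0 = 0)
50*(x(4, X(-3)) + 115) = 50*((0 - 1*4) + 115) = 50*((0 - 4) + 115) = 50*(-4 + 115) = 50*111 = 5550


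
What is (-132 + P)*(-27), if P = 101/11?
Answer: 36477/11 ≈ 3316.1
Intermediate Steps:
P = 101/11 (P = 101*(1/11) = 101/11 ≈ 9.1818)
(-132 + P)*(-27) = (-132 + 101/11)*(-27) = -1351/11*(-27) = 36477/11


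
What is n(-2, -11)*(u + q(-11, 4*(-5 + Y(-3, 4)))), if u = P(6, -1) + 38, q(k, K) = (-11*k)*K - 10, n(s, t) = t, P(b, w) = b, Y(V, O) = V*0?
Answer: 26246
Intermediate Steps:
Y(V, O) = 0
q(k, K) = -10 - 11*K*k (q(k, K) = -11*K*k - 10 = -10 - 11*K*k)
u = 44 (u = 6 + 38 = 44)
n(-2, -11)*(u + q(-11, 4*(-5 + Y(-3, 4)))) = -11*(44 + (-10 - 11*4*(-5 + 0)*(-11))) = -11*(44 + (-10 - 11*4*(-5)*(-11))) = -11*(44 + (-10 - 11*(-20)*(-11))) = -11*(44 + (-10 - 2420)) = -11*(44 - 2430) = -11*(-2386) = 26246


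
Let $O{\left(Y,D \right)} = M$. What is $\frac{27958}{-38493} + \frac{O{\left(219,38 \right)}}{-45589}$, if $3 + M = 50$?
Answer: $- \frac{182340919}{250693911} \approx -0.72734$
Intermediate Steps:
$M = 47$ ($M = -3 + 50 = 47$)
$O{\left(Y,D \right)} = 47$
$\frac{27958}{-38493} + \frac{O{\left(219,38 \right)}}{-45589} = \frac{27958}{-38493} + \frac{47}{-45589} = 27958 \left(- \frac{1}{38493}\right) + 47 \left(- \frac{1}{45589}\right) = - \frac{3994}{5499} - \frac{47}{45589} = - \frac{182340919}{250693911}$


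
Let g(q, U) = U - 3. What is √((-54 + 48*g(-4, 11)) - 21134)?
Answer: 2*I*√5201 ≈ 144.24*I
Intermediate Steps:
g(q, U) = -3 + U
√((-54 + 48*g(-4, 11)) - 21134) = √((-54 + 48*(-3 + 11)) - 21134) = √((-54 + 48*8) - 21134) = √((-54 + 384) - 21134) = √(330 - 21134) = √(-20804) = 2*I*√5201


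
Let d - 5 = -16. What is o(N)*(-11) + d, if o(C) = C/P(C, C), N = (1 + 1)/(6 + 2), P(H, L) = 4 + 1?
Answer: -231/20 ≈ -11.550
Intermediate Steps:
d = -11 (d = 5 - 16 = -11)
P(H, L) = 5
N = ¼ (N = 2/8 = 2*(⅛) = ¼ ≈ 0.25000)
o(C) = C/5
o(N)*(-11) + d = ((⅕)*(¼))*(-11) - 11 = (1/20)*(-11) - 11 = -11/20 - 11 = -231/20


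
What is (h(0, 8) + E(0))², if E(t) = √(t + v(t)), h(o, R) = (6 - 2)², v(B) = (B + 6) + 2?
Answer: 264 + 64*√2 ≈ 354.51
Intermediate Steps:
v(B) = 8 + B (v(B) = (6 + B) + 2 = 8 + B)
h(o, R) = 16 (h(o, R) = 4² = 16)
E(t) = √(8 + 2*t) (E(t) = √(t + (8 + t)) = √(8 + 2*t))
(h(0, 8) + E(0))² = (16 + √(8 + 2*0))² = (16 + √(8 + 0))² = (16 + √8)² = (16 + 2*√2)²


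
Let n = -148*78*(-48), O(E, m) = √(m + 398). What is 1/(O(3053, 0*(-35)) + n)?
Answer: 277056/153520054073 - √398/307040108146 ≈ 1.8046e-6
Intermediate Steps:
O(E, m) = √(398 + m)
n = 554112 (n = -11544*(-48) = 554112)
1/(O(3053, 0*(-35)) + n) = 1/(√(398 + 0*(-35)) + 554112) = 1/(√(398 + 0) + 554112) = 1/(√398 + 554112) = 1/(554112 + √398)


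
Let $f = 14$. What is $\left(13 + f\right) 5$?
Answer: $135$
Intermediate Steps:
$\left(13 + f\right) 5 = \left(13 + 14\right) 5 = 27 \cdot 5 = 135$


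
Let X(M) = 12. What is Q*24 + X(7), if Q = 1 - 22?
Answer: -492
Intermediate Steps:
Q = -21
Q*24 + X(7) = -21*24 + 12 = -504 + 12 = -492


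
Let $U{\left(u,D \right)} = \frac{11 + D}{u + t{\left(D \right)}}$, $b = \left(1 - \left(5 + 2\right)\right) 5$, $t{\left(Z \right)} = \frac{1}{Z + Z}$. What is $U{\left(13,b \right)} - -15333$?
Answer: $\frac{628593}{41} \approx 15332.0$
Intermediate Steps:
$t{\left(Z \right)} = \frac{1}{2 Z}$
$b = -30$ ($b = \left(1 - 7\right) 5 = \left(-6\right) 5 = -30$)
$U{\left(u,D \right)} = \frac{11 + D}{u + \frac{1}{2 D}}$
$U{\left(13,b \right)} - -15333 = 2 \left(-30\right) \frac{1}{1 + 2 \left(-30\right) 13} \left(11 - 30\right) - -15333 = 2 \left(-30\right) \frac{1}{1 - 780} \left(-19\right) + 15333 = 2 \left(-30\right) \frac{1}{-779} \left(-19\right) + 15333 = 2 \left(-30\right) \left(- \frac{1}{779}\right) \left(-19\right) + 15333 = - \frac{60}{41} + 15333 = \frac{628593}{41}$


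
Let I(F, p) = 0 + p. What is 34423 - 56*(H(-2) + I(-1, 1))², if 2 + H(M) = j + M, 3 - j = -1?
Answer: 34367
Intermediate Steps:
j = 4 (j = 3 - 1*(-1) = 3 + 1 = 4)
H(M) = 2 + M (H(M) = -2 + (4 + M) = 2 + M)
I(F, p) = p
34423 - 56*(H(-2) + I(-1, 1))² = 34423 - 56*((2 - 2) + 1)² = 34423 - 56*(0 + 1)² = 34423 - 56*1² = 34423 - 56*1 = 34423 - 56 = 34367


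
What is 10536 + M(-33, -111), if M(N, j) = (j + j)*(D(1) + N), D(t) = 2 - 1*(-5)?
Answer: 16308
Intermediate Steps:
D(t) = 7 (D(t) = 2 + 5 = 7)
M(N, j) = 2*j*(7 + N) (M(N, j) = (j + j)*(7 + N) = (2*j)*(7 + N) = 2*j*(7 + N))
10536 + M(-33, -111) = 10536 + 2*(-111)*(7 - 33) = 10536 + 2*(-111)*(-26) = 10536 + 5772 = 16308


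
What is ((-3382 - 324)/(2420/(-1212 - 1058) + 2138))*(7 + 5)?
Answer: -2523786/121271 ≈ -20.811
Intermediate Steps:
((-3382 - 324)/(2420/(-1212 - 1058) + 2138))*(7 + 5) = -3706/(2420/(-2270) + 2138)*12 = -3706/(2420*(-1/2270) + 2138)*12 = -3706/(-242/227 + 2138)*12 = -3706/485084/227*12 = -3706*227/485084*12 = -420631/242542*12 = -2523786/121271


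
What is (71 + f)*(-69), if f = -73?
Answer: 138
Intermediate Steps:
(71 + f)*(-69) = (71 - 73)*(-69) = -2*(-69) = 138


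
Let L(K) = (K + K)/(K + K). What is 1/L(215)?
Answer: 1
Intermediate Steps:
L(K) = 1 (L(K) = (2*K)/((2*K)) = (2*K)*(1/(2*K)) = 1)
1/L(215) = 1/1 = 1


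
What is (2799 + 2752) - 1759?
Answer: 3792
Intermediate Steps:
(2799 + 2752) - 1759 = 5551 - 1759 = 3792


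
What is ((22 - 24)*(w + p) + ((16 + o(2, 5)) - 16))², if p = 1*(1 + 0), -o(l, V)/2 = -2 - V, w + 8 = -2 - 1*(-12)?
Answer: 64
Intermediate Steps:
w = 2 (w = -8 + (-2 - 1*(-12)) = -8 + (-2 + 12) = -8 + 10 = 2)
o(l, V) = 4 + 2*V (o(l, V) = -2*(-2 - V) = 4 + 2*V)
p = 1 (p = 1*1 = 1)
((22 - 24)*(w + p) + ((16 + o(2, 5)) - 16))² = ((22 - 24)*(2 + 1) + ((16 + (4 + 2*5)) - 16))² = (-2*3 + ((16 + (4 + 10)) - 16))² = (-6 + ((16 + 14) - 16))² = (-6 + (30 - 16))² = (-6 + 14)² = 8² = 64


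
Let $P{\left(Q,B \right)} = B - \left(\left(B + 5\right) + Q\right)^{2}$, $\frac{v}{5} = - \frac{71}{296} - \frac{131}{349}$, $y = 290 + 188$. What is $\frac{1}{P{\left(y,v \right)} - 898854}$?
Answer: $- \frac{10671716416}{12050331550711113} \approx -8.8559 \cdot 10^{-7}$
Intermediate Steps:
$y = 478$
$v = - \frac{317775}{103304}$ ($v = 5 \left(- \frac{71}{296} - \frac{131}{349}\right) = 5 \left(- \frac{63555}{103304}\right) = - \frac{317775}{103304} \approx -3.0761$)
$P{\left(Q,B \right)} = B - \left(5 + B + Q\right)^{2}$ ($P{\left(Q,B \right)} = B - \left(\left(5 + B\right) + Q\right)^{2} = B - \left(5 + B + Q\right)^{2}$)
$\frac{1}{P{\left(y,v \right)} - 898854} = \frac{1}{\left(- \frac{317775}{103304} - \left(5 - \frac{317775}{103304} + 478\right)^{2}\right) - 898854} = \frac{1}{\left(- \frac{317775}{103304} - \left(\frac{49578057}{103304}\right)^{2}\right) - 898854} = \frac{1}{\left(- \frac{317775}{103304} - \frac{2457983735895249}{10671716416}\right) - 898854} = \frac{1}{- \frac{2458016563323849}{10671716416} - 898854} = \frac{1}{- \frac{12050331550711113}{10671716416}} = - \frac{10671716416}{12050331550711113}$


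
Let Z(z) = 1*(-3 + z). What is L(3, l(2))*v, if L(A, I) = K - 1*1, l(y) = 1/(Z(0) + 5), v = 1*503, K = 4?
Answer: 1509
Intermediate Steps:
v = 503
Z(z) = -3 + z
l(y) = ½ (l(y) = 1/((-3 + 0) + 5) = 1/(-3 + 5) = 1/2 = ½)
L(A, I) = 3 (L(A, I) = 4 - 1*1 = 4 - 1 = 3)
L(3, l(2))*v = 3*503 = 1509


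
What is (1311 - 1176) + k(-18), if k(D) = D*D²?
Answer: -5697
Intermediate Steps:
k(D) = D³
(1311 - 1176) + k(-18) = (1311 - 1176) + (-18)³ = 135 - 5832 = -5697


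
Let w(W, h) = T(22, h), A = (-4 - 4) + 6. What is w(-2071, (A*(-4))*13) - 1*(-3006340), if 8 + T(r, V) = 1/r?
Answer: 66139305/22 ≈ 3.0063e+6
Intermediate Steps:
A = -2 (A = -8 + 6 = -2)
T(r, V) = -8 + 1/r
w(W, h) = -175/22 (w(W, h) = -8 + 1/22 = -175/22)
w(-2071, (A*(-4))*13) - 1*(-3006340) = -175/22 - 1*(-3006340) = -175/22 + 3006340 = 66139305/22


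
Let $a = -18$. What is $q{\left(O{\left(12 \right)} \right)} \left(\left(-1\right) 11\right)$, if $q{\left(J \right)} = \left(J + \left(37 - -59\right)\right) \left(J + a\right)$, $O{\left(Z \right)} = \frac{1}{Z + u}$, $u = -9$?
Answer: $\frac{168487}{9} \approx 18721.0$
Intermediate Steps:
$O{\left(Z \right)} = \frac{1}{-9 + Z}$ ($O{\left(Z \right)} = \frac{1}{Z - 9} = \frac{1}{-9 + Z}$)
$q{\left(J \right)} = \left(-18 + J\right) \left(96 + J\right)$ ($q{\left(J \right)} = \left(J + \left(37 - -59\right)\right) \left(J - 18\right) = \left(J + \left(37 + 59\right)\right) \left(-18 + J\right) = \left(J + 96\right) \left(-18 + J\right) = \left(96 + J\right) \left(-18 + J\right) = \left(-18 + J\right) \left(96 + J\right)$)
$q{\left(O{\left(12 \right)} \right)} \left(\left(-1\right) 11\right) = \left(-1728 + \left(\frac{1}{-9 + 12}\right)^{2} + \frac{78}{-9 + 12}\right) \left(\left(-1\right) 11\right) = \left(-1728 + \left(\frac{1}{3}\right)^{2} + \frac{78}{3}\right) \left(-11\right) = \left(-1728 + \left(\frac{1}{3}\right)^{2} + 78 \cdot \frac{1}{3}\right) \left(-11\right) = \left(-1728 + \frac{1}{9} + 26\right) \left(-11\right) = \left(- \frac{15317}{9}\right) \left(-11\right) = \frac{168487}{9}$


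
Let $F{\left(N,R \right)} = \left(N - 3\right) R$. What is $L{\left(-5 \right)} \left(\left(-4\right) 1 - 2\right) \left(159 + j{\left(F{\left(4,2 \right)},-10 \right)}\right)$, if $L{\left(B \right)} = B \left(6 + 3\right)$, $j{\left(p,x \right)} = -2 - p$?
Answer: $41850$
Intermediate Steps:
$F{\left(N,R \right)} = R \left(-3 + N\right)$ ($F{\left(N,R \right)} = \left(-3 + N\right) R = R \left(-3 + N\right)$)
$L{\left(B \right)} = 9 B$ ($L{\left(B \right)} = B 9 = 9 B$)
$L{\left(-5 \right)} \left(\left(-4\right) 1 - 2\right) \left(159 + j{\left(F{\left(4,2 \right)},-10 \right)}\right) = 9 \left(-5\right) \left(\left(-4\right) 1 - 2\right) \left(159 - \left(2 + 2 \left(-3 + 4\right)\right)\right) = - 45 \left(-4 - 2\right) \left(159 - \left(2 + 2 \cdot 1\right)\right) = \left(-45\right) \left(-6\right) \left(159 - 4\right) = 270 \left(159 - 4\right) = 270 \cdot 155 = 41850$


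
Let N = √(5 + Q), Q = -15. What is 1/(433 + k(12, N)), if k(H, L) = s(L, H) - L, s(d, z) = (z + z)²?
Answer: 1009/1018091 + I*√10/1018091 ≈ 0.00099107 + 3.1061e-6*I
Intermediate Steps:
s(d, z) = 4*z² (s(d, z) = (2*z)² = 4*z²)
N = I*√10 (N = √(5 - 15) = √(-10) = I*√10 ≈ 3.1623*I)
k(H, L) = -L + 4*H² (k(H, L) = 4*H² - L = -L + 4*H²)
1/(433 + k(12, N)) = 1/(433 + (-I*√10 + 4*12²)) = 1/(433 + (-I*√10 + 4*144)) = 1/(433 + (-I*√10 + 576)) = 1/(433 + (576 - I*√10)) = 1/(1009 - I*√10)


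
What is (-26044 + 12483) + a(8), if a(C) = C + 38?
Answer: -13515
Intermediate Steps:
a(C) = 38 + C
(-26044 + 12483) + a(8) = (-26044 + 12483) + (38 + 8) = -13561 + 46 = -13515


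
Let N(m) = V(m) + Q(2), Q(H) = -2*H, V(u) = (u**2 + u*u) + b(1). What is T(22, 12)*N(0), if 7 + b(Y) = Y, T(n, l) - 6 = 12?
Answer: -180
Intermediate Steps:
T(n, l) = 18 (T(n, l) = 6 + 12 = 18)
b(Y) = -7 + Y
V(u) = -6 + 2*u**2 (V(u) = (u**2 + u*u) + (-7 + 1) = (u**2 + u**2) - 6 = 2*u**2 - 6 = -6 + 2*u**2)
N(m) = -10 + 2*m**2 (N(m) = (-6 + 2*m**2) - 2*2 = (-6 + 2*m**2) - 4 = -10 + 2*m**2)
T(22, 12)*N(0) = 18*(-10 + 2*0**2) = 18*(-10 + 2*0) = 18*(-10 + 0) = 18*(-10) = -180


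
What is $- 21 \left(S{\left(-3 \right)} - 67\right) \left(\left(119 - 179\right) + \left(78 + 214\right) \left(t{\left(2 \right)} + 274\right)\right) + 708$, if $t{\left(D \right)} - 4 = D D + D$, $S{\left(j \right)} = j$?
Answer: $121816668$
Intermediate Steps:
$t{\left(D \right)} = 4 + D + D^{2}$ ($t{\left(D \right)} = 4 + \left(D D + D\right) = 4 + \left(D^{2} + D\right) = 4 + \left(D + D^{2}\right) = 4 + D + D^{2}$)
$- 21 \left(S{\left(-3 \right)} - 67\right) \left(\left(119 - 179\right) + \left(78 + 214\right) \left(t{\left(2 \right)} + 274\right)\right) + 708 = - 21 \left(-3 - 67\right) \left(\left(119 - 179\right) + \left(78 + 214\right) \left(\left(4 + 2 + 2^{2}\right) + 274\right)\right) + 708 = - 21 \left(- 70 \left(\left(119 - 179\right) + 292 \left(\left(4 + 2 + 4\right) + 274\right)\right)\right) + 708 = - 21 \left(- 70 \left(-60 + 292 \left(10 + 274\right)\right)\right) + 708 = - 21 \left(- 70 \left(-60 + 292 \cdot 284\right)\right) + 708 = - 21 \left(- 70 \left(-60 + 82928\right)\right) + 708 = - 21 \left(\left(-70\right) 82868\right) + 708 = \left(-21\right) \left(-5800760\right) + 708 = 121815960 + 708 = 121816668$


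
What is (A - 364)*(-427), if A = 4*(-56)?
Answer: 251076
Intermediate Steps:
A = -224
(A - 364)*(-427) = (-224 - 364)*(-427) = -588*(-427) = 251076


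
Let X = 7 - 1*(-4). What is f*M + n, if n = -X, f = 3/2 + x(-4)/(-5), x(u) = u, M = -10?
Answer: -34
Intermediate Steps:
X = 11 (X = 7 + 4 = 11)
f = 23/10 (f = 3/2 - 4/(-5) = 3*(½) - 4*(-⅕) = 3/2 + ⅘ = 23/10 ≈ 2.3000)
n = -11 (n = -1*11 = -11)
f*M + n = (23/10)*(-10) - 11 = -23 - 11 = -34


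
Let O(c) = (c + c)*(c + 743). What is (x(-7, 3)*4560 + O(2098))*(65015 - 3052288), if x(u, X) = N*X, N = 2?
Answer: -35692523309508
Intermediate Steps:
x(u, X) = 2*X
O(c) = 2*c*(743 + c) (O(c) = (2*c)*(743 + c) = 2*c*(743 + c))
(x(-7, 3)*4560 + O(2098))*(65015 - 3052288) = ((2*3)*4560 + 2*2098*(743 + 2098))*(65015 - 3052288) = (6*4560 + 2*2098*2841)*(-2987273) = (27360 + 11920836)*(-2987273) = 11948196*(-2987273) = -35692523309508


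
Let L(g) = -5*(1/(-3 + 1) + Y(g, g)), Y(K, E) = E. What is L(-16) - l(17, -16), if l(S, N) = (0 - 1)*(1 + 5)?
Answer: 177/2 ≈ 88.500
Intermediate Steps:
L(g) = 5/2 - 5*g (L(g) = -5*(1/(-3 + 1) + g) = -5*(1/(-2) + g) = -5*(-½ + g) = 5/2 - 5*g)
l(S, N) = -6 (l(S, N) = -1*6 = -6)
L(-16) - l(17, -16) = (5/2 - 5*(-16)) - 1*(-6) = (5/2 + 80) + 6 = 165/2 + 6 = 177/2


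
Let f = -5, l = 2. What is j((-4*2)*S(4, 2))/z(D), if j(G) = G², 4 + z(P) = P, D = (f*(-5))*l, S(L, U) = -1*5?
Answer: 800/23 ≈ 34.783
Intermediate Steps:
S(L, U) = -5
D = 50 (D = -5*(-5)*2 = 25*2 = 50)
z(P) = -4 + P
j((-4*2)*S(4, 2))/z(D) = (-4*2*(-5))²/(-4 + 50) = (-8*(-5))²/46 = 40²*(1/46) = 1600*(1/46) = 800/23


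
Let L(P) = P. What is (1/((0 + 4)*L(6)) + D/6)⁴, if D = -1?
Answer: 1/4096 ≈ 0.00024414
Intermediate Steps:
(1/((0 + 4)*L(6)) + D/6)⁴ = (1/((0 + 4)*6) - 1/6)⁴ = ((⅙)/4 - 1*⅙)⁴ = ((¼)*(⅙) - ⅙)⁴ = (1/24 - ⅙)⁴ = (-⅛)⁴ = 1/4096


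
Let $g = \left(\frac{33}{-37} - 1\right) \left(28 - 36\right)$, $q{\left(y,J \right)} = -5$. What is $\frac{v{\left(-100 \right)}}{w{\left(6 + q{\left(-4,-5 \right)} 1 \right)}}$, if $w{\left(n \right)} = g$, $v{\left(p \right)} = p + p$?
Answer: $- \frac{185}{14} \approx -13.214$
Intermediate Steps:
$v{\left(p \right)} = 2 p$
$g = \frac{560}{37}$ ($g = \left(33 \left(- \frac{1}{37}\right) - 1\right) \left(-8\right) = \left(- \frac{33}{37} - 1\right) \left(-8\right) = \left(- \frac{70}{37}\right) \left(-8\right) = \frac{560}{37} \approx 15.135$)
$w{\left(n \right)} = \frac{560}{37}$
$\frac{v{\left(-100 \right)}}{w{\left(6 + q{\left(-4,-5 \right)} 1 \right)}} = \frac{2 \left(-100\right)}{\frac{560}{37}} = \left(-200\right) \frac{37}{560} = - \frac{185}{14}$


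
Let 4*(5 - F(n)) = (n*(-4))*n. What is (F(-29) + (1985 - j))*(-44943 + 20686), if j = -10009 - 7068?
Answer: -482908356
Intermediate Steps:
j = -17077
F(n) = 5 + n**2 (F(n) = 5 - n*(-4)*n/4 = 5 - (-4*n)*n/4 = 5 - (-1)*n**2 = 5 + n**2)
(F(-29) + (1985 - j))*(-44943 + 20686) = ((5 + (-29)**2) + (1985 - 1*(-17077)))*(-44943 + 20686) = ((5 + 841) + (1985 + 17077))*(-24257) = (846 + 19062)*(-24257) = 19908*(-24257) = -482908356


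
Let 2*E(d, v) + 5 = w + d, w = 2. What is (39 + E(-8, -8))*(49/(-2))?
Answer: -3283/4 ≈ -820.75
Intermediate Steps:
E(d, v) = -3/2 + d/2 (E(d, v) = -5/2 + (2 + d)/2 = -5/2 + (1 + d/2) = -3/2 + d/2)
(39 + E(-8, -8))*(49/(-2)) = (39 + (-3/2 + (½)*(-8)))*(49/(-2)) = (39 + (-3/2 - 4))*(49*(-½)) = (39 - 11/2)*(-49/2) = (67/2)*(-49/2) = -3283/4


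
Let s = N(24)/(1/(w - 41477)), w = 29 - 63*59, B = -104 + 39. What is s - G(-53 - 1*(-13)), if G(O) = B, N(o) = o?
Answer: -1083895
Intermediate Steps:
B = -65
G(O) = -65
w = -3688 (w = 29 - 3717 = -3688)
s = -1083960 (s = 24/(1/(-3688 - 41477)) = 24/(1/(-45165)) = 24/(-1/45165) = 24*(-45165) = -1083960)
s - G(-53 - 1*(-13)) = -1083960 - 1*(-65) = -1083960 + 65 = -1083895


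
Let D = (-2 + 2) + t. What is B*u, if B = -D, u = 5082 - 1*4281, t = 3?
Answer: -2403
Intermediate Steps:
D = 3 (D = (-2 + 2) + 3 = 0 + 3 = 3)
u = 801 (u = 5082 - 4281 = 801)
B = -3 (B = -1*3 = -3)
B*u = -3*801 = -2403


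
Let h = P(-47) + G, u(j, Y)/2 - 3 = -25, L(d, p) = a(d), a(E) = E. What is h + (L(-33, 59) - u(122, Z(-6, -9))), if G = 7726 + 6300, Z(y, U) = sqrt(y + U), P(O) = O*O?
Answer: 16246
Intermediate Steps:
L(d, p) = d
P(O) = O**2
Z(y, U) = sqrt(U + y)
u(j, Y) = -44 (u(j, Y) = 6 + 2*(-25) = 6 - 50 = -44)
G = 14026
h = 16235 (h = (-47)**2 + 14026 = 2209 + 14026 = 16235)
h + (L(-33, 59) - u(122, Z(-6, -9))) = 16235 + (-33 - 1*(-44)) = 16235 + (-33 + 44) = 16235 + 11 = 16246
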